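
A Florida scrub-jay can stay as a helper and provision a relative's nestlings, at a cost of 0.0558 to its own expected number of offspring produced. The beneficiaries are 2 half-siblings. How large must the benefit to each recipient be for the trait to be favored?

0.1116

r to a half-sibling = 0.25 (half-sibs share one parent — one path of length 2: r = (1/2)^2 = 1/4).
Hamilton's rule with n recipients of equal r: n·r·B > C, so B > C/(n·r) = 0.0558/(2·0.25) = 0.1116.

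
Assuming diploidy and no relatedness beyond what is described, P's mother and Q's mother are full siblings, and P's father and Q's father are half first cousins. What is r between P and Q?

0.140625

Relatedness sums over independent paths through distinct common ancestors.
P and Q are related in two ways: first cousins through their mothers (r = 1/8) and half second cousins through their fathers (r = 1/64).
r = 1/8 + 1/64 = 9/64 = 0.140625.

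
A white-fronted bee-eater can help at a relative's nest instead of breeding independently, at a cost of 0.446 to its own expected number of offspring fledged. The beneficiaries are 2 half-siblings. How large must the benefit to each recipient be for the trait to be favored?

r to a half-sibling = 0.25 (half-sibs share one parent — one path of length 2: r = (1/2)^2 = 1/4).
Hamilton's rule with n recipients of equal r: n·r·B > C, so B > C/(n·r) = 0.446/(2·0.25) = 0.892.

0.892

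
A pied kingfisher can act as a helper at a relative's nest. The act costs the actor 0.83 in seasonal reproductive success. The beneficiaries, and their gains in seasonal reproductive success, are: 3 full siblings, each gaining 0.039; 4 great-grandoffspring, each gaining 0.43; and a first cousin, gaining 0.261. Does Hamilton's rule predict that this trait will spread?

Hamilton's rule: the trait is favored when the sum of r·B over every recipient exceeds the actor's cost C.
r to a full sibling = 1/2 (full sibs share both parents — two paths of length 2: r = 2·(1/2)^2 = 1/2).
r to a great-grandoffspring = 0.125 (three parent–offspring links: r = (1/2)^3 = 1/8).
r to a first cousin = 1/8 (first cousins share one grandparent pair — two paths of length 4: r = 2·(1/2)^4 = 1/8).
Summing one r·B term per recipient: 3·0.5·0.039 + 4·0.125·0.43 + 1·0.125·0.261 = 0.306125.
0.306125 < 0.83: the indirect benefit is less than the cost.

No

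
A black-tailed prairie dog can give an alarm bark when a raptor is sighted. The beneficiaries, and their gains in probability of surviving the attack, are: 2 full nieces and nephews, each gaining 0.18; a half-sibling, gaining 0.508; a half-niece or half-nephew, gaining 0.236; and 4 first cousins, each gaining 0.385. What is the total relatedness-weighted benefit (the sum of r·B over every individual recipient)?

r to a full niece or nephew = 0.25 (full aunt/uncle↔niece/nephew: two paths of length 3 through the shared grandparent pair: r = 2·(1/2)^3 = 1/4).
r to a half-sibling = 1/4 (half-sibs share one parent — one path of length 2: r = (1/2)^2 = 1/4).
r to a half-niece or half-nephew = 0.125 (half-aunt/uncle↔niece/nephew: one path of length 3: r = (1/2)^3 = 1/8).
r to a first cousin = 1/8 (first cousins share one grandparent pair — two paths of length 4: r = 2·(1/2)^4 = 1/8).
Summing one r·B term per recipient: 2·0.25·0.18 + 1·0.25·0.508 + 1·0.125·0.236 + 4·0.125·0.385 = 0.439.

0.439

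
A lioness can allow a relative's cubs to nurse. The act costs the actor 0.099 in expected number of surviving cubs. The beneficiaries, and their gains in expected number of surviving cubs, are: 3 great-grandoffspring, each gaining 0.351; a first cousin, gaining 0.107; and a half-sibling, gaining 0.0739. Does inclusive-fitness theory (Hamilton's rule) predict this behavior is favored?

Hamilton's rule: the trait is favored when the sum of r·B over every recipient exceeds the actor's cost C.
r to a great-grandoffspring = 1/8 (three parent–offspring links: r = (1/2)^3 = 1/8).
r to a first cousin = 0.125 (first cousins share one grandparent pair — two paths of length 4: r = 2·(1/2)^4 = 1/8).
r to a half-sibling = 1/4 (half-sibs share one parent — one path of length 2: r = (1/2)^2 = 1/4).
Summing one r·B term per recipient: 3·0.125·0.351 + 1·0.125·0.107 + 1·0.25·0.0739 = 0.163475.
0.163475 > 0.099: the indirect benefit exceeds the cost.

Yes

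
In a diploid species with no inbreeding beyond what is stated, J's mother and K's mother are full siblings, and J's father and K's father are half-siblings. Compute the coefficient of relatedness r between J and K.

0.1875

Independent pedigree routes through distinct common ancestors add.
J and K are related in two ways: first cousins through their mothers (r = 1/8) and half first cousins through their fathers (r = 1/16).
r = 1/8 + 1/16 = 0.1875.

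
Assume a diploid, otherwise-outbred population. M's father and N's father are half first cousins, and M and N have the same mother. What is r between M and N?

Wright's path rule: contributions from independent ancestry routes add.
M and N are related in two ways: half second cousins through their fathers (r = 1/64) and half-sibs through their shared mother (r = 1/4).
r = 1/64 + 1/4 = 0.265625.

0.265625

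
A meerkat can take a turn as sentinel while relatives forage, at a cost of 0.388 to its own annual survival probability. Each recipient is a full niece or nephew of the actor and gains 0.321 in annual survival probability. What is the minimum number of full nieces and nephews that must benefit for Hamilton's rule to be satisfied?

r to a full niece or nephew = 1/4 (full aunt/uncle↔niece/nephew: two paths of length 3 through the shared grandparent pair: r = 2·(1/2)^3 = 1/4).
Hamilton's rule: n·r·B > C  ⇒  n > C/(r·B) = 0.388/(0.25·0.321) = 4.835.
The smallest integer exceeding 4.835 is 5.

5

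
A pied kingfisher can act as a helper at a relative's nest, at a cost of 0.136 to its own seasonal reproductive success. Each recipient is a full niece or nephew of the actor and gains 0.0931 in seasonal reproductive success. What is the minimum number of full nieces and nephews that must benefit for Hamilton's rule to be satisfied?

r to a full niece or nephew = 0.25 (full aunt/uncle↔niece/nephew: two paths of length 3 through the shared grandparent pair: r = 2·(1/2)^3 = 1/4).
Hamilton's rule: n·r·B > C  ⇒  n > C/(r·B) = 0.136/(0.25·0.0931) = 5.843.
The smallest integer exceeding 5.843 is 6.

6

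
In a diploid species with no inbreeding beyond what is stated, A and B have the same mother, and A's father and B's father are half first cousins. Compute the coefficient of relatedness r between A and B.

With two independent routes of shared ancestry, r is the sum of the two contributions.
A and B are related in two ways: half-sibs through their shared mother (r = 1/4) and half second cousins through their fathers (r = 1/64).
r = 1/4 + 1/64 = 0.265625.

0.265625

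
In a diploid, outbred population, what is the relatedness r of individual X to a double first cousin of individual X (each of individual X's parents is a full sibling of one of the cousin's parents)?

Each parent–offspring link contributes a factor of 1/2, and independent paths through distinct common ancestors add.
Double first cousins share both grandparent pairs — four paths of length 4: r = 4·(1/2)^4 = 1/4.

0.25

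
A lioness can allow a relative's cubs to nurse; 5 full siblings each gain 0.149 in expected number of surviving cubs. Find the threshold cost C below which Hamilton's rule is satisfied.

r to a full sibling = 0.5 (full sibs share both parents — two paths of length 2: r = 2·(1/2)^2 = 1/2).
Hamilton's rule: n·r·B > C, so the trait is favored while C < n·r·B = 5·0.5·0.149 = 0.3725.

0.3725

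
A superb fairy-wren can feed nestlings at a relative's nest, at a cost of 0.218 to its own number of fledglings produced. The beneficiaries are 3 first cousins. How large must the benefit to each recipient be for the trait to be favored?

0.5813

r to a first cousin = 1/8 (first cousins share one grandparent pair — two paths of length 4: r = 2·(1/2)^4 = 1/8).
Hamilton's rule with n recipients of equal r: n·r·B > C, so B > C/(n·r) = 0.218/(3·0.125) = 0.5813.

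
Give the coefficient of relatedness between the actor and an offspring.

Each parent–offspring link contributes a factor of 1/2, and independent paths through distinct common ancestors add.
One parent–offspring link: r = (1/2)^1 = 1/2.

0.5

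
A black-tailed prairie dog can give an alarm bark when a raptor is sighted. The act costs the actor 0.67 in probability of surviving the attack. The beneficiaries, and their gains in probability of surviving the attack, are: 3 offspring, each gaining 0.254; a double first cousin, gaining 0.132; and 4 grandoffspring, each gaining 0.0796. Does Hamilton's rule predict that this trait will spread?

Hamilton's rule: the trait is favored when the sum of r·B over every recipient exceeds the actor's cost C.
r to an offspring = 1/2 (one parent–offspring link: r = (1/2)^1 = 1/2).
r to a double first cousin = 0.25 (double first cousins share both grandparent pairs — four paths of length 4: r = 4·(1/2)^4 = 1/4).
r to a grandoffspring = 0.25 (two parent–offspring links: r = (1/2)^2 = 1/4).
Summing one r·B term per recipient: 3·0.5·0.254 + 1·0.25·0.132 + 4·0.25·0.0796 = 0.4936.
0.4936 < 0.67: the indirect benefit is less than the cost.

No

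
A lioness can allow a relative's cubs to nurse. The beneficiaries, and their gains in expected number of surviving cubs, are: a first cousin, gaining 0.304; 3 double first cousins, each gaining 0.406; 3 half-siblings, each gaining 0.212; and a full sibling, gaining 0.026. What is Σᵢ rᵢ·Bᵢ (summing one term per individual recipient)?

0.5145

r to a first cousin = 0.125 (first cousins share one grandparent pair — two paths of length 4: r = 2·(1/2)^4 = 1/8).
r to a double first cousin = 1/4 (double first cousins share both grandparent pairs — four paths of length 4: r = 4·(1/2)^4 = 1/4).
r to a half-sibling = 1/4 (half-sibs share one parent — one path of length 2: r = (1/2)^2 = 1/4).
r to a full sibling = 0.5 (full sibs share both parents — two paths of length 2: r = 2·(1/2)^2 = 1/2).
Summing one r·B term per recipient: 1·0.125·0.304 + 3·0.25·0.406 + 3·0.25·0.212 + 1·0.5·0.026 = 0.5145.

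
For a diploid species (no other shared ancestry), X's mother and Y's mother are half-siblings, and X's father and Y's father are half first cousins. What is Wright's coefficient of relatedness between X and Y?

0.078125

Relatedness sums over independent paths through distinct common ancestors.
X and Y are related in two ways: half first cousins through their mothers (r = 1/16) and half second cousins through their fathers (r = 1/64).
r = 1/16 + 1/64 = 5/64 = 0.078125.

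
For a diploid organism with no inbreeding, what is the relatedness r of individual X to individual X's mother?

0.5

Each parent–offspring link contributes a factor of 1/2, and independent paths through distinct common ancestors add.
One parent–offspring link: r = (1/2)^1 = 1/2.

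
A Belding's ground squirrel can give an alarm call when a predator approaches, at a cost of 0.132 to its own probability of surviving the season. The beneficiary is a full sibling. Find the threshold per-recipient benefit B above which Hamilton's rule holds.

0.264

r to a full sibling = 0.5 (full sibs share both parents — two paths of length 2: r = 2·(1/2)^2 = 1/2).
Hamilton's rule with n recipients of equal r: n·r·B > C, so B > C/(n·r) = 0.132/(1·0.5) = 0.264.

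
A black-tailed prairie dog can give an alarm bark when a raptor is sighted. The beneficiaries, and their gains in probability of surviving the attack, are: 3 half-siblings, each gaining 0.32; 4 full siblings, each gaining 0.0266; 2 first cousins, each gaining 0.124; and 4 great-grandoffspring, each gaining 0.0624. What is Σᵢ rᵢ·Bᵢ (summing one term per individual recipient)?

r to a half-sibling = 1/4 (half-sibs share one parent — one path of length 2: r = (1/2)^2 = 1/4).
r to a full sibling = 1/2 (full sibs share both parents — two paths of length 2: r = 2·(1/2)^2 = 1/2).
r to a first cousin = 1/8 (first cousins share one grandparent pair — two paths of length 4: r = 2·(1/2)^4 = 1/8).
r to a great-grandoffspring = 0.125 (three parent–offspring links: r = (1/2)^3 = 1/8).
Summing one r·B term per recipient: 3·0.25·0.32 + 4·0.5·0.0266 + 2·0.125·0.124 + 4·0.125·0.0624 = 0.3554.

0.3554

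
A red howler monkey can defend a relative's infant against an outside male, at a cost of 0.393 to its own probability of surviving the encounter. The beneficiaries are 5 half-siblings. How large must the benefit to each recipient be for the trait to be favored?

0.3144

r to a half-sibling = 1/4 (half-sibs share one parent — one path of length 2: r = (1/2)^2 = 1/4).
Hamilton's rule with n recipients of equal r: n·r·B > C, so B > C/(n·r) = 0.393/(5·0.25) = 0.3144.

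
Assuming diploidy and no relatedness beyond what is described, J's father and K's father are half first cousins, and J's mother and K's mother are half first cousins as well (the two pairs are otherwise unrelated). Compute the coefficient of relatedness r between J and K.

Independent pedigree routes through distinct common ancestors add.
J and K are related in two ways: half second cousins through their fathers (r = 1/64) and half second cousins through their mothers (r = 1/64).
r = 1/64 + 1/64 = 1/32 = 0.03125.

0.03125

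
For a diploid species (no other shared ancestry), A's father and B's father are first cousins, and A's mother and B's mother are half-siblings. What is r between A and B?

Independent pedigree routes through distinct common ancestors add.
A and B are related in two ways: second cousins through their fathers (r = 1/32) and half first cousins through their mothers (r = 1/16).
r = 1/32 + 1/16 = 0.09375.

0.09375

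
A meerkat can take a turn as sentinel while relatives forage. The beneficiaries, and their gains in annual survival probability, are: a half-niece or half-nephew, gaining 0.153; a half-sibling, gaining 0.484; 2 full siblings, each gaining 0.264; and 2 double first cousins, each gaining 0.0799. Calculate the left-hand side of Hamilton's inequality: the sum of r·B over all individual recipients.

r to a half-niece or half-nephew = 1/8 (half-aunt/uncle↔niece/nephew: one path of length 3: r = (1/2)^3 = 1/8).
r to a half-sibling = 0.25 (half-sibs share one parent — one path of length 2: r = (1/2)^2 = 1/4).
r to a full sibling = 1/2 (full sibs share both parents — two paths of length 2: r = 2·(1/2)^2 = 1/2).
r to a double first cousin = 1/4 (double first cousins share both grandparent pairs — four paths of length 4: r = 4·(1/2)^4 = 1/4).
Summing one r·B term per recipient: 1·0.125·0.153 + 1·0.25·0.484 + 2·0.5·0.264 + 2·0.25·0.0799 = 0.444075.

0.444075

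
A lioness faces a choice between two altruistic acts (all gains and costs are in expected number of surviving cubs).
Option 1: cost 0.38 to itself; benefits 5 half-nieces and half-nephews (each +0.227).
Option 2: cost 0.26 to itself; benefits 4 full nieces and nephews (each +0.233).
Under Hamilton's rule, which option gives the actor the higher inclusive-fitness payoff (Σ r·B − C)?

Option 2

Option 1: r to a half-niece or half-nephew = 0.125.
Option 1: Σ r·B − C = (5·0.125·0.227) − 0.38 = -0.238125.
Option 2: r to a full niece or nephew = 0.25.
Option 2: Σ r·B − C = (4·0.25·0.233) − 0.26 = -0.027.
Option 2 has the higher net inclusive-fitness payoff.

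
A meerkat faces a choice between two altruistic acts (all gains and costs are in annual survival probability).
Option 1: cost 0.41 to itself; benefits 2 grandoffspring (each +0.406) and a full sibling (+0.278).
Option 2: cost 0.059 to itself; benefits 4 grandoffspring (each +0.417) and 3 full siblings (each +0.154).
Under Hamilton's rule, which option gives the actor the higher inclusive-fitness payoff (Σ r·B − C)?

Option 1: r to a grandoffspring = 0.25.
Option 1: r to a full sibling = 0.5.
Option 1: Σ r·B − C = (2·0.25·0.406 + 1·0.5·0.278) − 0.41 = -0.068.
Option 2: r to a grandoffspring = 0.25.
Option 2: r to a full sibling = 0.5.
Option 2: Σ r·B − C = (4·0.25·0.417 + 3·0.5·0.154) − 0.059 = 0.589.
Option 2 has the higher net inclusive-fitness payoff.

Option 2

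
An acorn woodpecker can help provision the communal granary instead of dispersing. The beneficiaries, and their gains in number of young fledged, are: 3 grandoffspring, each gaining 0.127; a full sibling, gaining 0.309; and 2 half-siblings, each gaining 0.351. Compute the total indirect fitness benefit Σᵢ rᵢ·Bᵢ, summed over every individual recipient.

0.42525

r to a grandoffspring = 0.25 (two parent–offspring links: r = (1/2)^2 = 1/4).
r to a full sibling = 0.5 (full sibs share both parents — two paths of length 2: r = 2·(1/2)^2 = 1/2).
r to a half-sibling = 0.25 (half-sibs share one parent — one path of length 2: r = (1/2)^2 = 1/4).
Summing one r·B term per recipient: 3·0.25·0.127 + 1·0.5·0.309 + 2·0.25·0.351 = 0.42525.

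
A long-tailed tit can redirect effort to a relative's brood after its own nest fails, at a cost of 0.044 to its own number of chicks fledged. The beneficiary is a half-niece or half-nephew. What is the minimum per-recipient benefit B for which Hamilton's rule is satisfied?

0.352

r to a half-niece or half-nephew = 1/8 (half-aunt/uncle↔niece/nephew: one path of length 3: r = (1/2)^3 = 1/8).
Hamilton's rule with n recipients of equal r: n·r·B > C, so B > C/(n·r) = 0.044/(1·0.125) = 0.352.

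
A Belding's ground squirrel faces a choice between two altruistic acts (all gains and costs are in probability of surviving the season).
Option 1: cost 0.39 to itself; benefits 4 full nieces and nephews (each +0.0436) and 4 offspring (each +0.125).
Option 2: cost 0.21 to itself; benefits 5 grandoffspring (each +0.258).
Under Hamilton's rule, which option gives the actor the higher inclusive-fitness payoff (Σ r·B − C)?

Option 2

Option 1: r to a full niece or nephew = 0.25.
Option 1: r to an offspring = 0.5.
Option 1: Σ r·B − C = (4·0.25·0.0436 + 4·0.5·0.125) − 0.39 = -0.0964.
Option 2: r to a grandoffspring = 0.25.
Option 2: Σ r·B − C = (5·0.25·0.258) − 0.21 = 0.1125.
Option 2 has the higher net inclusive-fitness payoff.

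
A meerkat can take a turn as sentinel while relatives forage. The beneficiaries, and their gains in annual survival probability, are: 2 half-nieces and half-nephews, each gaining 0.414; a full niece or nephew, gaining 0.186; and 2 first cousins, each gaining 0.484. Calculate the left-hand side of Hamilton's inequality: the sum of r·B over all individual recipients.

r to a half-niece or half-nephew = 0.125 (half-aunt/uncle↔niece/nephew: one path of length 3: r = (1/2)^3 = 1/8).
r to a full niece or nephew = 0.25 (full aunt/uncle↔niece/nephew: two paths of length 3 through the shared grandparent pair: r = 2·(1/2)^3 = 1/4).
r to a first cousin = 1/8 (first cousins share one grandparent pair — two paths of length 4: r = 2·(1/2)^4 = 1/8).
Summing one r·B term per recipient: 2·0.125·0.414 + 1·0.25·0.186 + 2·0.125·0.484 = 0.271.

0.271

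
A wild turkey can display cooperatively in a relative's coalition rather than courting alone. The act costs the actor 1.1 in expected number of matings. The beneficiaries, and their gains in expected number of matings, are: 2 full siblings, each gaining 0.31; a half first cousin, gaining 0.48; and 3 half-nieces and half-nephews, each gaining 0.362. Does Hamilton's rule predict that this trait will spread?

No

Hamilton's rule: the trait is favored when the sum of r·B over every recipient exceeds the actor's cost C.
r to a full sibling = 0.5 (full sibs share both parents — two paths of length 2: r = 2·(1/2)^2 = 1/2).
r to a half first cousin = 0.0625 (half first cousins share one grandparent — one path of length 4: r = (1/2)^4 = 1/16).
r to a half-niece or half-nephew = 0.125 (half-aunt/uncle↔niece/nephew: one path of length 3: r = (1/2)^3 = 1/8).
Summing one r·B term per recipient: 2·0.5·0.31 + 1·0.0625·0.48 + 3·0.125·0.362 = 0.47575.
0.47575 < 1.1: the indirect benefit is less than the cost.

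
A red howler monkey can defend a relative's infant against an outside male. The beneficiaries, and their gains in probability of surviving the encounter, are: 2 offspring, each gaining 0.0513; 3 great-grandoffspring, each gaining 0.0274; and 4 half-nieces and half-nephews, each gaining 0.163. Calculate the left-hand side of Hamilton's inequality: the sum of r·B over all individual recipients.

0.143075

r to an offspring = 0.5 (one parent–offspring link: r = (1/2)^1 = 1/2).
r to a great-grandoffspring = 1/8 (three parent–offspring links: r = (1/2)^3 = 1/8).
r to a half-niece or half-nephew = 1/8 (half-aunt/uncle↔niece/nephew: one path of length 3: r = (1/2)^3 = 1/8).
Summing one r·B term per recipient: 2·0.5·0.0513 + 3·0.125·0.0274 + 4·0.125·0.163 = 0.143075.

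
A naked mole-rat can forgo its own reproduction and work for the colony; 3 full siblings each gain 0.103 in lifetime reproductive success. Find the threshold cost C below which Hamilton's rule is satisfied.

0.1545

r to a full sibling = 0.5 (full sibs share both parents — two paths of length 2: r = 2·(1/2)^2 = 1/2).
Hamilton's rule: n·r·B > C, so the trait is favored while C < n·r·B = 3·0.5·0.103 = 0.1545.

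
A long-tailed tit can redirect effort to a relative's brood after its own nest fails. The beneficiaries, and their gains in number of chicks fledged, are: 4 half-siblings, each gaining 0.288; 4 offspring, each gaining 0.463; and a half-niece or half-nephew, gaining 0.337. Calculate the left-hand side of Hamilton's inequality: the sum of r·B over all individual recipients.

1.256125

r to a half-sibling = 0.25 (half-sibs share one parent — one path of length 2: r = (1/2)^2 = 1/4).
r to an offspring = 0.5 (one parent–offspring link: r = (1/2)^1 = 1/2).
r to a half-niece or half-nephew = 1/8 (half-aunt/uncle↔niece/nephew: one path of length 3: r = (1/2)^3 = 1/8).
Summing one r·B term per recipient: 4·0.25·0.288 + 4·0.5·0.463 + 1·0.125·0.337 = 1.256125.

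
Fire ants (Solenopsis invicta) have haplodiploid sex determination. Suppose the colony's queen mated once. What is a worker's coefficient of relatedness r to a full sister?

0.75

Haplodiploid full sisters inherit their father's entire haploid genome identically (contributing 1/2) and on average half of their mother's contribution (1/2 · 1/2 = 1/4); r = 1/2 + 1/4 = 3/4.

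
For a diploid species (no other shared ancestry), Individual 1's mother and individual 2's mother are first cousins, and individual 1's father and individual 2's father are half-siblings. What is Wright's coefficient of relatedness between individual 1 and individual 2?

0.09375

Wright's path rule: contributions from independent ancestry routes add.
Individual 1 and individual 2 are related in two ways: second cousins through their mothers (r = 1/32) and half first cousins through their fathers (r = 1/16).
r = 1/32 + 1/16 = 0.09375.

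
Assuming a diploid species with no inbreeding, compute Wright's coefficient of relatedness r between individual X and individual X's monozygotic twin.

1

Each parent–offspring link contributes a factor of 1/2, and independent paths through distinct common ancestors add.
Monozygotic twins share every allele identical by descent: r = 1.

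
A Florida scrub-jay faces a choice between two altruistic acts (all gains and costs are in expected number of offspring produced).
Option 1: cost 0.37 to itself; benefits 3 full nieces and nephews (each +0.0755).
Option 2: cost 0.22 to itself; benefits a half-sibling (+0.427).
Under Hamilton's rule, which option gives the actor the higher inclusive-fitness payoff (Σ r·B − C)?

Option 1: r to a full niece or nephew = 0.25.
Option 1: Σ r·B − C = (3·0.25·0.0755) − 0.37 = -0.313375.
Option 2: r to a half-sibling = 0.25.
Option 2: Σ r·B − C = (1·0.25·0.427) − 0.22 = -0.11325.
Option 2 has the higher net inclusive-fitness payoff.

Option 2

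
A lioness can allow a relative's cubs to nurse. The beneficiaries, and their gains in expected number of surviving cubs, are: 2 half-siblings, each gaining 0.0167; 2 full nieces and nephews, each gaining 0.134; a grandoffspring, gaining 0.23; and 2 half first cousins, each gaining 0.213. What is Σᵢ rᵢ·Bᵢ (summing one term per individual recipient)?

r to a half-sibling = 1/4 (half-sibs share one parent — one path of length 2: r = (1/2)^2 = 1/4).
r to a full niece or nephew = 1/4 (full aunt/uncle↔niece/nephew: two paths of length 3 through the shared grandparent pair: r = 2·(1/2)^3 = 1/4).
r to a grandoffspring = 1/4 (two parent–offspring links: r = (1/2)^2 = 1/4).
r to a half first cousin = 1/16 (half first cousins share one grandparent — one path of length 4: r = (1/2)^4 = 1/16).
Summing one r·B term per recipient: 2·0.25·0.0167 + 2·0.25·0.134 + 1·0.25·0.23 + 2·0.0625·0.213 = 0.159475.

0.159475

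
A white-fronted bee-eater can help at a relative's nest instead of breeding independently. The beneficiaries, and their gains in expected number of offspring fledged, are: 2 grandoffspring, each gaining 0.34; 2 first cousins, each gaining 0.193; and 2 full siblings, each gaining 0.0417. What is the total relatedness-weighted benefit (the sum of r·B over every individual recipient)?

0.25995

r to a grandoffspring = 0.25 (two parent–offspring links: r = (1/2)^2 = 1/4).
r to a first cousin = 0.125 (first cousins share one grandparent pair — two paths of length 4: r = 2·(1/2)^4 = 1/8).
r to a full sibling = 1/2 (full sibs share both parents — two paths of length 2: r = 2·(1/2)^2 = 1/2).
Summing one r·B term per recipient: 2·0.25·0.34 + 2·0.125·0.193 + 2·0.5·0.0417 = 0.25995.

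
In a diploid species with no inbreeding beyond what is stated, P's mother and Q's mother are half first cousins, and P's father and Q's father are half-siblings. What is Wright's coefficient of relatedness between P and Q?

Independent pedigree routes through distinct common ancestors add.
P and Q are related in two ways: half second cousins through their mothers (r = 1/64) and half first cousins through their fathers (r = 1/16).
r = 1/64 + 1/16 = 5/64 = 0.078125.

0.078125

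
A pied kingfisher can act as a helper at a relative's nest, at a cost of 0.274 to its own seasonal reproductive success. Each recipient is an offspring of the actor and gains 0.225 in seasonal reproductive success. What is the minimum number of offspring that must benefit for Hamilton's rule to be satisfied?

r to an offspring = 1/2 (one parent–offspring link: r = (1/2)^1 = 1/2).
Hamilton's rule: n·r·B > C  ⇒  n > C/(r·B) = 0.274/(0.5·0.225) = 2.436.
The smallest integer exceeding 2.436 is 3.

3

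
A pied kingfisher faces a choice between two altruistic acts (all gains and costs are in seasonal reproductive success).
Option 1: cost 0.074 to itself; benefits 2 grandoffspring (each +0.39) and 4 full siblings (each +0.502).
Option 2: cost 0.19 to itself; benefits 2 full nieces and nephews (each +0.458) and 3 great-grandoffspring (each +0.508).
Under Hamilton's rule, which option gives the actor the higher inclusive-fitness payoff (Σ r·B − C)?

Option 1: r to a grandoffspring = 0.25.
Option 1: r to a full sibling = 0.5.
Option 1: Σ r·B − C = (2·0.25·0.39 + 4·0.5·0.502) − 0.074 = 1.125.
Option 2: r to a full niece or nephew = 0.25.
Option 2: r to a great-grandoffspring = 0.125.
Option 2: Σ r·B − C = (2·0.25·0.458 + 3·0.125·0.508) − 0.19 = 0.2295.
Option 1 has the higher net inclusive-fitness payoff.

Option 1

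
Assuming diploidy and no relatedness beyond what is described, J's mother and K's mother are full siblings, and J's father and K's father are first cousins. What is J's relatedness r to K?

0.15625

Wright's path rule: contributions from independent ancestry routes add.
J and K are related in two ways: first cousins through their mothers (r = 1/8) and second cousins through their fathers (r = 1/32).
r = 1/8 + 1/32 = 0.15625.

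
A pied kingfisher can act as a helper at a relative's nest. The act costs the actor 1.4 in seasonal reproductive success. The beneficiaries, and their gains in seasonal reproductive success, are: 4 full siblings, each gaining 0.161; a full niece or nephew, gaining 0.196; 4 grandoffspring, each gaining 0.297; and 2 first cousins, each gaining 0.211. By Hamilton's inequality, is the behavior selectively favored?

Hamilton's rule: the trait is favored when the sum of r·B over every recipient exceeds the actor's cost C.
r to a full sibling = 1/2 (full sibs share both parents — two paths of length 2: r = 2·(1/2)^2 = 1/2).
r to a full niece or nephew = 0.25 (full aunt/uncle↔niece/nephew: two paths of length 3 through the shared grandparent pair: r = 2·(1/2)^3 = 1/4).
r to a grandoffspring = 0.25 (two parent–offspring links: r = (1/2)^2 = 1/4).
r to a first cousin = 1/8 (first cousins share one grandparent pair — two paths of length 4: r = 2·(1/2)^4 = 1/8).
Summing one r·B term per recipient: 4·0.5·0.161 + 1·0.25·0.196 + 4·0.25·0.297 + 2·0.125·0.211 = 0.72075.
0.72075 < 1.4: the indirect benefit is less than the cost.

No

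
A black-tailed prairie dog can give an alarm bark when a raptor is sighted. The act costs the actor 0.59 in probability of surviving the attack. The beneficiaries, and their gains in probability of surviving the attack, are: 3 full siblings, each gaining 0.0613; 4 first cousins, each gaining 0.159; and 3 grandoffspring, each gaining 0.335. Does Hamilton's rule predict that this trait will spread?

Hamilton's rule: the trait is favored when the sum of r·B over every recipient exceeds the actor's cost C.
r to a full sibling = 0.5 (full sibs share both parents — two paths of length 2: r = 2·(1/2)^2 = 1/2).
r to a first cousin = 1/8 (first cousins share one grandparent pair — two paths of length 4: r = 2·(1/2)^4 = 1/8).
r to a grandoffspring = 0.25 (two parent–offspring links: r = (1/2)^2 = 1/4).
Summing one r·B term per recipient: 3·0.5·0.0613 + 4·0.125·0.159 + 3·0.25·0.335 = 0.4227.
0.4227 < 0.59: the indirect benefit is less than the cost.

No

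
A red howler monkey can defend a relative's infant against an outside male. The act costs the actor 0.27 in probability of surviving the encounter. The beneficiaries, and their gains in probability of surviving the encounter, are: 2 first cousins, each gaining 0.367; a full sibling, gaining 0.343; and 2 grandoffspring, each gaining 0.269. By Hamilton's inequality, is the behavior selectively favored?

Yes

Hamilton's rule: the trait is favored when the sum of r·B over every recipient exceeds the actor's cost C.
r to a first cousin = 1/8 (first cousins share one grandparent pair — two paths of length 4: r = 2·(1/2)^4 = 1/8).
r to a full sibling = 1/2 (full sibs share both parents — two paths of length 2: r = 2·(1/2)^2 = 1/2).
r to a grandoffspring = 0.25 (two parent–offspring links: r = (1/2)^2 = 1/4).
Summing one r·B term per recipient: 2·0.125·0.367 + 1·0.5·0.343 + 2·0.25·0.269 = 0.39775.
0.39775 > 0.27: the indirect benefit exceeds the cost.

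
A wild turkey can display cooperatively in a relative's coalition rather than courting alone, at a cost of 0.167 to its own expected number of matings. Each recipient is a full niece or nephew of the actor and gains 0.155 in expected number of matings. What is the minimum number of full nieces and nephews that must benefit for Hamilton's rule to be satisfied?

r to a full niece or nephew = 1/4 (full aunt/uncle↔niece/nephew: two paths of length 3 through the shared grandparent pair: r = 2·(1/2)^3 = 1/4).
Hamilton's rule: n·r·B > C  ⇒  n > C/(r·B) = 0.167/(0.25·0.155) = 4.31.
The smallest integer exceeding 4.31 is 5.

5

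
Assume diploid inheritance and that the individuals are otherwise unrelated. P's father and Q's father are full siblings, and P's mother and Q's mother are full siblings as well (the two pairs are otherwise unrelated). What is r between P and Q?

0.25

Independent pedigree routes through distinct common ancestors add.
P and Q are related in two ways: first cousins through their fathers (r = 1/8) and first cousins through their mothers (r = 1/8) — i.e. double first cousins.
r = 1/8 + 1/8 = 1/4 = 0.25.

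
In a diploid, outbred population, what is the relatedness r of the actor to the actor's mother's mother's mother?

Each parent–offspring link contributes a factor of 1/2, and independent paths through distinct common ancestors add.
Three parent–offspring links: r = (1/2)^3 = 1/8.

0.125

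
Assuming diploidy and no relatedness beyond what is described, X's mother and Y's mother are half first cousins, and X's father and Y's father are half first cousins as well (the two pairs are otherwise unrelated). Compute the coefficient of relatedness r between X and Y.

Independent pedigree routes through distinct common ancestors add.
X and Y are related in two ways: half second cousins through their mothers (r = 1/64) and half second cousins through their fathers (r = 1/64).
r = 1/64 + 1/64 = 1/32 = 0.03125.

0.03125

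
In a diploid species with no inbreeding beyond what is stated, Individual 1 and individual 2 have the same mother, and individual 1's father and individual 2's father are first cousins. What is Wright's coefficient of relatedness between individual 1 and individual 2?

0.28125

Wright's path rule: contributions from independent ancestry routes add.
Individual 1 and individual 2 are related in two ways: half-sibs through their shared mother (r = 1/4) and second cousins through their fathers (r = 1/32).
r = 1/4 + 1/32 = 9/32 = 0.28125.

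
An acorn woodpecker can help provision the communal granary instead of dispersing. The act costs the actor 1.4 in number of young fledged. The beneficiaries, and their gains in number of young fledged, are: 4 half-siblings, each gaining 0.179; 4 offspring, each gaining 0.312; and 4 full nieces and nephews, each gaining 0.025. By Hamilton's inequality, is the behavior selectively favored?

Hamilton's rule: the trait is favored when the sum of r·B over every recipient exceeds the actor's cost C.
r to a half-sibling = 1/4 (half-sibs share one parent — one path of length 2: r = (1/2)^2 = 1/4).
r to an offspring = 0.5 (one parent–offspring link: r = (1/2)^1 = 1/2).
r to a full niece or nephew = 1/4 (full aunt/uncle↔niece/nephew: two paths of length 3 through the shared grandparent pair: r = 2·(1/2)^3 = 1/4).
Summing one r·B term per recipient: 4·0.25·0.179 + 4·0.5·0.312 + 4·0.25·0.025 = 0.828.
0.828 < 1.4: the indirect benefit is less than the cost.

No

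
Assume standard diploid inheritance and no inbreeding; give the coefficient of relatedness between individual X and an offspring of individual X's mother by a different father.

0.25

Each parent–offspring link contributes a factor of 1/2, and independent paths through distinct common ancestors add.
Half-sibs share one parent — one path of length 2: r = (1/2)^2 = 1/4.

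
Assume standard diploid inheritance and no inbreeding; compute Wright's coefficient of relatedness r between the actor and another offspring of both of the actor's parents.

Each parent–offspring link contributes a factor of 1/2, and independent paths through distinct common ancestors add.
Full sibs share both parents — two paths of length 2: r = 2·(1/2)^2 = 1/2.

0.5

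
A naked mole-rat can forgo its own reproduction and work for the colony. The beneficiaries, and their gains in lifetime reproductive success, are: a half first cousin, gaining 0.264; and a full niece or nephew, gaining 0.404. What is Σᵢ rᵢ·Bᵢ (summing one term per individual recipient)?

0.1175

r to a half first cousin = 0.0625 (half first cousins share one grandparent — one path of length 4: r = (1/2)^4 = 1/16).
r to a full niece or nephew = 1/4 (full aunt/uncle↔niece/nephew: two paths of length 3 through the shared grandparent pair: r = 2·(1/2)^3 = 1/4).
Summing one r·B term per recipient: 1·0.0625·0.264 + 1·0.25·0.404 = 0.1175.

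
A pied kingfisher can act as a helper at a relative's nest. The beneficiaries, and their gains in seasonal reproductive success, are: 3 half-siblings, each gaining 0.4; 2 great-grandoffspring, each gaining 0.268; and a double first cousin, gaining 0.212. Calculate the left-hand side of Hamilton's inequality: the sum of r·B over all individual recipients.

0.42

r to a half-sibling = 1/4 (half-sibs share one parent — one path of length 2: r = (1/2)^2 = 1/4).
r to a great-grandoffspring = 1/8 (three parent–offspring links: r = (1/2)^3 = 1/8).
r to a double first cousin = 1/4 (double first cousins share both grandparent pairs — four paths of length 4: r = 4·(1/2)^4 = 1/4).
Summing one r·B term per recipient: 3·0.25·0.4 + 2·0.125·0.268 + 1·0.25·0.212 = 0.42.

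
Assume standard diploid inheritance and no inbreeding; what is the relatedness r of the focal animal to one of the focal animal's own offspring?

Each parent–offspring link contributes a factor of 1/2, and independent paths through distinct common ancestors add.
One parent–offspring link: r = (1/2)^1 = 1/2.

0.5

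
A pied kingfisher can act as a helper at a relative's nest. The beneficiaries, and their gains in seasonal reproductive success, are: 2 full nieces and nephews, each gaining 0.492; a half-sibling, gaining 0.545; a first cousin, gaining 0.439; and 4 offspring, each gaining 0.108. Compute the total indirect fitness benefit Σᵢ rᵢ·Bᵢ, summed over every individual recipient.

0.653125

r to a full niece or nephew = 0.25 (full aunt/uncle↔niece/nephew: two paths of length 3 through the shared grandparent pair: r = 2·(1/2)^3 = 1/4).
r to a half-sibling = 1/4 (half-sibs share one parent — one path of length 2: r = (1/2)^2 = 1/4).
r to a first cousin = 1/8 (first cousins share one grandparent pair — two paths of length 4: r = 2·(1/2)^4 = 1/8).
r to an offspring = 1/2 (one parent–offspring link: r = (1/2)^1 = 1/2).
Summing one r·B term per recipient: 2·0.25·0.492 + 1·0.25·0.545 + 1·0.125·0.439 + 4·0.5·0.108 = 0.653125.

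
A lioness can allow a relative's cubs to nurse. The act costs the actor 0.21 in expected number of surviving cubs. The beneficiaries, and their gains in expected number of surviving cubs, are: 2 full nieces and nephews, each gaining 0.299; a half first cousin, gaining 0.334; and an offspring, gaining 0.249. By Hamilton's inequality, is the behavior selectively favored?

Hamilton's rule: the trait is favored when the sum of r·B over every recipient exceeds the actor's cost C.
r to a full niece or nephew = 0.25 (full aunt/uncle↔niece/nephew: two paths of length 3 through the shared grandparent pair: r = 2·(1/2)^3 = 1/4).
r to a half first cousin = 0.0625 (half first cousins share one grandparent — one path of length 4: r = (1/2)^4 = 1/16).
r to an offspring = 1/2 (one parent–offspring link: r = (1/2)^1 = 1/2).
Summing one r·B term per recipient: 2·0.25·0.299 + 1·0.0625·0.334 + 1·0.5·0.249 = 0.294875.
0.294875 > 0.21: the indirect benefit exceeds the cost.

Yes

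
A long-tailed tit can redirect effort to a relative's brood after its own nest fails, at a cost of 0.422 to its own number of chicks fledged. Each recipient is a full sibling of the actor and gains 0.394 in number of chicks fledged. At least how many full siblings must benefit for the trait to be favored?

3

r to a full sibling = 0.5 (full sibs share both parents — two paths of length 2: r = 2·(1/2)^2 = 1/2).
Hamilton's rule: n·r·B > C  ⇒  n > C/(r·B) = 0.422/(0.5·0.394) = 2.142.
The smallest integer exceeding 2.142 is 3.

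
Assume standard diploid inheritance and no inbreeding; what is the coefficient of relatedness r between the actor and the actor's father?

0.5

Each parent–offspring link contributes a factor of 1/2, and independent paths through distinct common ancestors add.
One parent–offspring link: r = (1/2)^1 = 1/2.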